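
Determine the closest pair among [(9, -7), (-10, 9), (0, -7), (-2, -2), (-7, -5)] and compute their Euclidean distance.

Computing all pairwise distances among 5 points:

d((9, -7), (-10, 9)) = 24.8395
d((9, -7), (0, -7)) = 9.0
d((9, -7), (-2, -2)) = 12.083
d((9, -7), (-7, -5)) = 16.1245
d((-10, 9), (0, -7)) = 18.868
d((-10, 9), (-2, -2)) = 13.6015
d((-10, 9), (-7, -5)) = 14.3178
d((0, -7), (-2, -2)) = 5.3852 <-- minimum
d((0, -7), (-7, -5)) = 7.2801
d((-2, -2), (-7, -5)) = 5.831

Closest pair: (0, -7) and (-2, -2) with distance 5.3852

The closest pair is (0, -7) and (-2, -2) with Euclidean distance 5.3852. For 5 points, brute-force pairwise comparison is shown above. For large n, the divide-and-conquer algorithm (sort by x, recurse on halves, check the dividing strip) achieves O(n log n).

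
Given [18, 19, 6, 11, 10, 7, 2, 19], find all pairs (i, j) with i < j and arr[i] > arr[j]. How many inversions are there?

Finding inversions in [18, 19, 6, 11, 10, 7, 2, 19]:

(0, 2): arr[0]=18 > arr[2]=6
(0, 3): arr[0]=18 > arr[3]=11
(0, 4): arr[0]=18 > arr[4]=10
(0, 5): arr[0]=18 > arr[5]=7
(0, 6): arr[0]=18 > arr[6]=2
(1, 2): arr[1]=19 > arr[2]=6
(1, 3): arr[1]=19 > arr[3]=11
(1, 4): arr[1]=19 > arr[4]=10
(1, 5): arr[1]=19 > arr[5]=7
(1, 6): arr[1]=19 > arr[6]=2
(2, 6): arr[2]=6 > arr[6]=2
(3, 4): arr[3]=11 > arr[4]=10
(3, 5): arr[3]=11 > arr[5]=7
(3, 6): arr[3]=11 > arr[6]=2
(4, 5): arr[4]=10 > arr[5]=7
(4, 6): arr[4]=10 > arr[6]=2
(5, 6): arr[5]=7 > arr[6]=2

Total inversions: 17

The array has 17 inversion(s): (0,2), (0,3), (0,4), (0,5), (0,6), (1,2), (1,3), (1,4), (1,5), (1,6), (2,6), (3,4), (3,5), (3,6), (4,5), (4,6), (5,6). Each pair (i,j) satisfies i < j and arr[i] > arr[j].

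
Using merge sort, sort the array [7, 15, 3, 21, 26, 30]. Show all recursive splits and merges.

Merge sort trace:

Split: [7, 15, 3, 21, 26, 30] -> [7, 15, 3] and [21, 26, 30]
  Split: [7, 15, 3] -> [7] and [15, 3]
    Split: [15, 3] -> [15] and [3]
    Merge: [15] + [3] -> [3, 15]
  Merge: [7] + [3, 15] -> [3, 7, 15]
  Split: [21, 26, 30] -> [21] and [26, 30]
    Split: [26, 30] -> [26] and [30]
    Merge: [26] + [30] -> [26, 30]
  Merge: [21] + [26, 30] -> [21, 26, 30]
Merge: [3, 7, 15] + [21, 26, 30] -> [3, 7, 15, 21, 26, 30]

Final sorted array: [3, 7, 15, 21, 26, 30]

The merge sort proceeds by recursively splitting the array and merging sorted halves.
After all merges, the sorted array is [3, 7, 15, 21, 26, 30].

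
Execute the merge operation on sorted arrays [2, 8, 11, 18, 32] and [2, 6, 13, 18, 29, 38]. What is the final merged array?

Merging process:

Compare 2 vs 2: take 2 from left. Merged: [2]
Compare 8 vs 2: take 2 from right. Merged: [2, 2]
Compare 8 vs 6: take 6 from right. Merged: [2, 2, 6]
Compare 8 vs 13: take 8 from left. Merged: [2, 2, 6, 8]
Compare 11 vs 13: take 11 from left. Merged: [2, 2, 6, 8, 11]
Compare 18 vs 13: take 13 from right. Merged: [2, 2, 6, 8, 11, 13]
Compare 18 vs 18: take 18 from left. Merged: [2, 2, 6, 8, 11, 13, 18]
Compare 32 vs 18: take 18 from right. Merged: [2, 2, 6, 8, 11, 13, 18, 18]
Compare 32 vs 29: take 29 from right. Merged: [2, 2, 6, 8, 11, 13, 18, 18, 29]
Compare 32 vs 38: take 32 from left. Merged: [2, 2, 6, 8, 11, 13, 18, 18, 29, 32]
Append remaining from right: [38]. Merged: [2, 2, 6, 8, 11, 13, 18, 18, 29, 32, 38]

Final merged array: [2, 2, 6, 8, 11, 13, 18, 18, 29, 32, 38]
Total comparisons: 10

The merged array is [2, 2, 6, 8, 11, 13, 18, 18, 29, 32, 38], requiring 10 comparisons. The merge step runs in O(n) time where n is the total number of elements.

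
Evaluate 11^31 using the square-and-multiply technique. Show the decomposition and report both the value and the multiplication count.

Computing 11^31 by squaring (build up from 11^1; each line after the first costs one multiplication):

11^1 = 11
11^2 = (11^1)^2 = 11^2 = 121
11^3 = 11 * 11^2 = 11 * 121 = 1331
11^6 = (11^3)^2 = 1331^2 = 1771561
11^7 = 11 * 11^6 = 11 * 1771561 = 19487171
11^14 = (11^7)^2 = 19487171^2 = 379749833583241
11^15 = 11 * 11^14 = 11 * 379749833583241 = 4177248169415651
11^30 = (11^15)^2 = 4177248169415651^2 = 17449402268886407318558803753801
11^31 = 11 * 11^30 = 11 * 17449402268886407318558803753801 = 191943424957750480504146841291811

Result: 191943424957750480504146841291811
Multiplications needed: 8 (8 lines after 11^1)

11^31 = 191943424957750480504146841291811. Using exponentiation by squaring, this requires 8 multiplications. The key idea: if the exponent is even, square the half-power; if odd, multiply by the base once.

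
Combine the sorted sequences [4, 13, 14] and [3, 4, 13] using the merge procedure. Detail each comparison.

Merging process:

Compare 4 vs 3: take 3 from right. Merged: [3]
Compare 4 vs 4: take 4 from left. Merged: [3, 4]
Compare 13 vs 4: take 4 from right. Merged: [3, 4, 4]
Compare 13 vs 13: take 13 from left. Merged: [3, 4, 4, 13]
Compare 14 vs 13: take 13 from right. Merged: [3, 4, 4, 13, 13]
Append remaining from left: [14]. Merged: [3, 4, 4, 13, 13, 14]

Final merged array: [3, 4, 4, 13, 13, 14]
Total comparisons: 5

The merged array is [3, 4, 4, 13, 13, 14], requiring 5 comparisons. The merge step runs in O(n) time where n is the total number of elements.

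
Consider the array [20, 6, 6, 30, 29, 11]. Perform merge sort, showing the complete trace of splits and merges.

Merge sort trace:

Split: [20, 6, 6, 30, 29, 11] -> [20, 6, 6] and [30, 29, 11]
  Split: [20, 6, 6] -> [20] and [6, 6]
    Split: [6, 6] -> [6] and [6]
    Merge: [6] + [6] -> [6, 6]
  Merge: [20] + [6, 6] -> [6, 6, 20]
  Split: [30, 29, 11] -> [30] and [29, 11]
    Split: [29, 11] -> [29] and [11]
    Merge: [29] + [11] -> [11, 29]
  Merge: [30] + [11, 29] -> [11, 29, 30]
Merge: [6, 6, 20] + [11, 29, 30] -> [6, 6, 11, 20, 29, 30]

Final sorted array: [6, 6, 11, 20, 29, 30]

The merge sort proceeds by recursively splitting the array and merging sorted halves.
After all merges, the sorted array is [6, 6, 11, 20, 29, 30].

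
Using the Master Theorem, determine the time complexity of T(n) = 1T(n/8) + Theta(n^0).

Master Theorem for T(n) = 1T(n/8) + O(n^0):

a = 1, b = 8, c = 0
log_b(a) = log_8(1) = 0.0000

Case 2: c = 0 = log_8(1) = 0.0000
T(n) = O(n^0 log n) = O(log n)

For T(n) = 1T(n/8) + O(n^0): log_8(1) = 0.0000. This is Case 2 of the Master Theorem (c = log_b(a), equal work at all levels), giving O(log n).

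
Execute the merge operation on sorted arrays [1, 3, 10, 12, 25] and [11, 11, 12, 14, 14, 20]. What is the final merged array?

Merging process:

Compare 1 vs 11: take 1 from left. Merged: [1]
Compare 3 vs 11: take 3 from left. Merged: [1, 3]
Compare 10 vs 11: take 10 from left. Merged: [1, 3, 10]
Compare 12 vs 11: take 11 from right. Merged: [1, 3, 10, 11]
Compare 12 vs 11: take 11 from right. Merged: [1, 3, 10, 11, 11]
Compare 12 vs 12: take 12 from left. Merged: [1, 3, 10, 11, 11, 12]
Compare 25 vs 12: take 12 from right. Merged: [1, 3, 10, 11, 11, 12, 12]
Compare 25 vs 14: take 14 from right. Merged: [1, 3, 10, 11, 11, 12, 12, 14]
Compare 25 vs 14: take 14 from right. Merged: [1, 3, 10, 11, 11, 12, 12, 14, 14]
Compare 25 vs 20: take 20 from right. Merged: [1, 3, 10, 11, 11, 12, 12, 14, 14, 20]
Append remaining from left: [25]. Merged: [1, 3, 10, 11, 11, 12, 12, 14, 14, 20, 25]

Final merged array: [1, 3, 10, 11, 11, 12, 12, 14, 14, 20, 25]
Total comparisons: 10

The merged array is [1, 3, 10, 11, 11, 12, 12, 14, 14, 20, 25], requiring 10 comparisons. The merge step runs in O(n) time where n is the total number of elements.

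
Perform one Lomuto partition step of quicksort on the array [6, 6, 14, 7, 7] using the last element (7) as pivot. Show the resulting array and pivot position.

Lomuto partition with pivot = 7:

Initial array: [6, 6, 14, 7, 7]

arr[0]=6 <= 7: swap with position 0, array becomes [6, 6, 14, 7, 7]
arr[1]=6 <= 7: swap with position 1, array becomes [6, 6, 14, 7, 7]
arr[2]=14 > 7: no swap
arr[3]=7 <= 7: swap with position 2, array becomes [6, 6, 7, 14, 7]

Place pivot at position 3: [6, 6, 7, 7, 14]
Pivot position: 3

After partitioning with pivot 7, the array becomes [6, 6, 7, 7, 14]. The pivot is placed at index 3. All elements to the left of the pivot are <= 7, and all elements to the right are > 7.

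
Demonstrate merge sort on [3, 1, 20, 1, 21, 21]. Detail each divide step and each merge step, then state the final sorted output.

Merge sort trace:

Split: [3, 1, 20, 1, 21, 21] -> [3, 1, 20] and [1, 21, 21]
  Split: [3, 1, 20] -> [3] and [1, 20]
    Split: [1, 20] -> [1] and [20]
    Merge: [1] + [20] -> [1, 20]
  Merge: [3] + [1, 20] -> [1, 3, 20]
  Split: [1, 21, 21] -> [1] and [21, 21]
    Split: [21, 21] -> [21] and [21]
    Merge: [21] + [21] -> [21, 21]
  Merge: [1] + [21, 21] -> [1, 21, 21]
Merge: [1, 3, 20] + [1, 21, 21] -> [1, 1, 3, 20, 21, 21]

Final sorted array: [1, 1, 3, 20, 21, 21]

The merge sort proceeds by recursively splitting the array and merging sorted halves.
After all merges, the sorted array is [1, 1, 3, 20, 21, 21].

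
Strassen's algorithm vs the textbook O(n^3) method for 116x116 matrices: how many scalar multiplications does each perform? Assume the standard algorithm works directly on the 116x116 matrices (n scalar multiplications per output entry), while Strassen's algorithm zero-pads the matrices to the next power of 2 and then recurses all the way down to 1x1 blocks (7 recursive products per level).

Matrix multiplication for 116x116 matrices:

Strassen's algorithm requires power-of-2 dimensions. Pad 116x116 to 128x128 (next power of 2).

Standard algorithm: 116^3 = 1560896 multiplications
Strassen's algorithm: 7^(log2(128)) = 7^7 = 823543 multiplications
Savings: 1560896 - 823543 = 737353 multiplications

Standard: 1560896 multiplications (116^3). Strassen: 823543 multiplications (7^7, after padding to 128x128). Strassen reduces 8 recursive multiplications to 7 at each level.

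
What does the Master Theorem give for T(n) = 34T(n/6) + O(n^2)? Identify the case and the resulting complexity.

Master Theorem for T(n) = 34T(n/6) + O(n^2):

a = 34, b = 6, c = 2
log_b(a) = log_6(34) = 1.9681

Case 3: c = 2 > log_6(34) = 1.9681
T(n) = O(n^2) = O(n^2)

For T(n) = 34T(n/6) + O(n^2): log_6(34) = 1.9681. This is Case 3 of the Master Theorem (c > log_b(a), work dominated by root), giving O(n^2).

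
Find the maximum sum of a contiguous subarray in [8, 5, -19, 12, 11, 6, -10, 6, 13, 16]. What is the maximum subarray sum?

Using Kadane's algorithm on [8, 5, -19, 12, 11, 6, -10, 6, 13, 16]:

Scanning through the array:
Position 1 (value 5): max_ending_here = 13, max_so_far = 13
Position 2 (value -19): max_ending_here = -6, max_so_far = 13
Position 3 (value 12): max_ending_here = 12, max_so_far = 13
Position 4 (value 11): max_ending_here = 23, max_so_far = 23
Position 5 (value 6): max_ending_here = 29, max_so_far = 29
Position 6 (value -10): max_ending_here = 19, max_so_far = 29
Position 7 (value 6): max_ending_here = 25, max_so_far = 29
Position 8 (value 13): max_ending_here = 38, max_so_far = 38
Position 9 (value 16): max_ending_here = 54, max_so_far = 54

Maximum subarray: [12, 11, 6, -10, 6, 13, 16]
Maximum sum: 54

The maximum subarray is [12, 11, 6, -10, 6, 13, 16] with sum 54. This subarray runs from index 3 to index 9.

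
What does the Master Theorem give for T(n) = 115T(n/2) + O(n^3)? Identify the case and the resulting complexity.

Master Theorem for T(n) = 115T(n/2) + O(n^3):

a = 115, b = 2, c = 3
log_b(a) = log_2(115) = 6.8455

Case 1: c = 3 < log_2(115) = 6.8455
T(n) = O(n^(log_2 115))

For T(n) = 115T(n/2) + O(n^3): log_2(115) = 6.8455. This is Case 1 of the Master Theorem (c < log_b(a), work dominated by leaves), giving O(n^(log_2 115)).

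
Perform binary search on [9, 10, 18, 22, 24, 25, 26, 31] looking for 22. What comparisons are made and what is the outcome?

Binary search for 22 in [9, 10, 18, 22, 24, 25, 26, 31]:

lo=0, hi=7, mid=3, arr[mid]=22 -> Found target at index 3!

Binary search finds 22 at index 3 after 1 comparisons. The search repeatedly halves the search space by comparing with the middle element.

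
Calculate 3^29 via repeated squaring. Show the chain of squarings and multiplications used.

Computing 3^29 by squaring (build up from 3^1; each line after the first costs one multiplication):

3^1 = 3
3^2 = (3^1)^2 = 3^2 = 9
3^3 = 3 * 3^2 = 3 * 9 = 27
3^6 = (3^3)^2 = 27^2 = 729
3^7 = 3 * 3^6 = 3 * 729 = 2187
3^14 = (3^7)^2 = 2187^2 = 4782969
3^28 = (3^14)^2 = 4782969^2 = 22876792454961
3^29 = 3 * 3^28 = 3 * 22876792454961 = 68630377364883

Result: 68630377364883
Multiplications needed: 7 (7 lines after 3^1)

3^29 = 68630377364883. Using exponentiation by squaring, this requires 7 multiplications. The key idea: if the exponent is even, square the half-power; if odd, multiply by the base once.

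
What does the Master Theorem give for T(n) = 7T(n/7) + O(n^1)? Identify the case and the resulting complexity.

Master Theorem for T(n) = 7T(n/7) + O(n^1):

a = 7, b = 7, c = 1
log_b(a) = log_7(7) = 1.0000

Case 2: c = 1 = log_7(7) = 1.0000
T(n) = O(n^1 log n) = O(n log n)

For T(n) = 7T(n/7) + O(n^1): log_7(7) = 1.0000. This is Case 2 of the Master Theorem (c = log_b(a), equal work at all levels), giving O(n log n).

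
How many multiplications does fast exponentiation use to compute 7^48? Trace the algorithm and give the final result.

Computing 7^48 by squaring (build up from 7^1; each line after the first costs one multiplication):

7^1 = 7
7^2 = (7^1)^2 = 7^2 = 49
7^3 = 7 * 7^2 = 7 * 49 = 343
7^6 = (7^3)^2 = 343^2 = 117649
7^12 = (7^6)^2 = 117649^2 = 13841287201
7^24 = (7^12)^2 = 13841287201^2 = 191581231380566414401
7^48 = (7^24)^2 = 191581231380566414401^2 = 36703368217294125441230211032033660188801

Result: 36703368217294125441230211032033660188801
Multiplications needed: 6 (6 lines after 7^1)

7^48 = 36703368217294125441230211032033660188801. Using exponentiation by squaring, this requires 6 multiplications. The key idea: if the exponent is even, square the half-power; if odd, multiply by the base once.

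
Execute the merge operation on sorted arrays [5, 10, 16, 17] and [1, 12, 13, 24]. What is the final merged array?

Merging process:

Compare 5 vs 1: take 1 from right. Merged: [1]
Compare 5 vs 12: take 5 from left. Merged: [1, 5]
Compare 10 vs 12: take 10 from left. Merged: [1, 5, 10]
Compare 16 vs 12: take 12 from right. Merged: [1, 5, 10, 12]
Compare 16 vs 13: take 13 from right. Merged: [1, 5, 10, 12, 13]
Compare 16 vs 24: take 16 from left. Merged: [1, 5, 10, 12, 13, 16]
Compare 17 vs 24: take 17 from left. Merged: [1, 5, 10, 12, 13, 16, 17]
Append remaining from right: [24]. Merged: [1, 5, 10, 12, 13, 16, 17, 24]

Final merged array: [1, 5, 10, 12, 13, 16, 17, 24]
Total comparisons: 7

The merged array is [1, 5, 10, 12, 13, 16, 17, 24], requiring 7 comparisons. The merge step runs in O(n) time where n is the total number of elements.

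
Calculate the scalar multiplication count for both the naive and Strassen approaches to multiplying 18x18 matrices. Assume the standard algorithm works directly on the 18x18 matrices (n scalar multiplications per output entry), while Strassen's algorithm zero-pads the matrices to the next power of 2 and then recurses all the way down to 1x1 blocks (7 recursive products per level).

Matrix multiplication for 18x18 matrices:

Strassen's algorithm requires power-of-2 dimensions. Pad 18x18 to 32x32 (next power of 2).

Standard algorithm: 18^3 = 5832 multiplications
Strassen's algorithm: 7^(log2(32)) = 7^5 = 16807 multiplications
Difference: 5832 - 16807 = -10975 (Strassen uses MORE here due to padding overhead — for small or just-over-power-of-2 n, padding can outweigh the per-level savings)

Standard: 5832 multiplications (18^3). Strassen: 16807 multiplications (7^5, after padding to 32x32). Strassen reduces 8 recursive multiplications to 7 at each level.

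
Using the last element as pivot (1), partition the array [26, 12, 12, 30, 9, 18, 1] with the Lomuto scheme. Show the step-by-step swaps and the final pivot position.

Lomuto partition with pivot = 1:

Initial array: [26, 12, 12, 30, 9, 18, 1]

arr[0]=26 > 1: no swap
arr[1]=12 > 1: no swap
arr[2]=12 > 1: no swap
arr[3]=30 > 1: no swap
arr[4]=9 > 1: no swap
arr[5]=18 > 1: no swap

Place pivot at position 0: [1, 12, 12, 30, 9, 18, 26]
Pivot position: 0

After partitioning with pivot 1, the array becomes [1, 12, 12, 30, 9, 18, 26]. The pivot is placed at index 0. All elements to the left of the pivot are <= 1, and all elements to the right are > 1.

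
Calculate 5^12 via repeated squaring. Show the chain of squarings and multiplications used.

Computing 5^12 by squaring (build up from 5^1; each line after the first costs one multiplication):

5^1 = 5
5^2 = (5^1)^2 = 5^2 = 25
5^3 = 5 * 5^2 = 5 * 25 = 125
5^6 = (5^3)^2 = 125^2 = 15625
5^12 = (5^6)^2 = 15625^2 = 244140625

Result: 244140625
Multiplications needed: 4 (4 lines after 5^1)

5^12 = 244140625. Using exponentiation by squaring, this requires 4 multiplications. The key idea: if the exponent is even, square the half-power; if odd, multiply by the base once.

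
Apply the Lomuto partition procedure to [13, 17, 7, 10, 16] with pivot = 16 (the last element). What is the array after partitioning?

Lomuto partition with pivot = 16:

Initial array: [13, 17, 7, 10, 16]

arr[0]=13 <= 16: swap with position 0, array becomes [13, 17, 7, 10, 16]
arr[1]=17 > 16: no swap
arr[2]=7 <= 16: swap with position 1, array becomes [13, 7, 17, 10, 16]
arr[3]=10 <= 16: swap with position 2, array becomes [13, 7, 10, 17, 16]

Place pivot at position 3: [13, 7, 10, 16, 17]
Pivot position: 3

After partitioning with pivot 16, the array becomes [13, 7, 10, 16, 17]. The pivot is placed at index 3. All elements to the left of the pivot are <= 16, and all elements to the right are > 16.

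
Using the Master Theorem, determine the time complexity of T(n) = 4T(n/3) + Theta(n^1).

Master Theorem for T(n) = 4T(n/3) + O(n^1):

a = 4, b = 3, c = 1
log_b(a) = log_3(4) = 1.2619

Case 1: c = 1 < log_3(4) = 1.2619
T(n) = O(n^(log_3 4))

For T(n) = 4T(n/3) + O(n^1): log_3(4) = 1.2619. This is Case 1 of the Master Theorem (c < log_b(a), work dominated by leaves), giving O(n^(log_3 4)).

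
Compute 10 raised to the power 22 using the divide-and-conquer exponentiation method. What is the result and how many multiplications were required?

Computing 10^22 by squaring (build up from 10^1; each line after the first costs one multiplication):

10^1 = 10
10^2 = (10^1)^2 = 10^2 = 100
10^4 = (10^2)^2 = 100^2 = 10000
10^5 = 10 * 10^4 = 10 * 10000 = 100000
10^10 = (10^5)^2 = 100000^2 = 10000000000
10^11 = 10 * 10^10 = 10 * 10000000000 = 100000000000
10^22 = (10^11)^2 = 100000000000^2 = 10000000000000000000000

Result: 10000000000000000000000
Multiplications needed: 6 (6 lines after 10^1)

10^22 = 10000000000000000000000. Using exponentiation by squaring, this requires 6 multiplications. The key idea: if the exponent is even, square the half-power; if odd, multiply by the base once.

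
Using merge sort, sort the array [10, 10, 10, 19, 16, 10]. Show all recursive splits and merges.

Merge sort trace:

Split: [10, 10, 10, 19, 16, 10] -> [10, 10, 10] and [19, 16, 10]
  Split: [10, 10, 10] -> [10] and [10, 10]
    Split: [10, 10] -> [10] and [10]
    Merge: [10] + [10] -> [10, 10]
  Merge: [10] + [10, 10] -> [10, 10, 10]
  Split: [19, 16, 10] -> [19] and [16, 10]
    Split: [16, 10] -> [16] and [10]
    Merge: [16] + [10] -> [10, 16]
  Merge: [19] + [10, 16] -> [10, 16, 19]
Merge: [10, 10, 10] + [10, 16, 19] -> [10, 10, 10, 10, 16, 19]

Final sorted array: [10, 10, 10, 10, 16, 19]

The merge sort proceeds by recursively splitting the array and merging sorted halves.
After all merges, the sorted array is [10, 10, 10, 10, 16, 19].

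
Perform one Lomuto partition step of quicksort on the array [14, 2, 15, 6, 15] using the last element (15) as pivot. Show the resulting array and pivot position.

Lomuto partition with pivot = 15:

Initial array: [14, 2, 15, 6, 15]

arr[0]=14 <= 15: swap with position 0, array becomes [14, 2, 15, 6, 15]
arr[1]=2 <= 15: swap with position 1, array becomes [14, 2, 15, 6, 15]
arr[2]=15 <= 15: swap with position 2, array becomes [14, 2, 15, 6, 15]
arr[3]=6 <= 15: swap with position 3, array becomes [14, 2, 15, 6, 15]

Place pivot at position 4: [14, 2, 15, 6, 15]
Pivot position: 4

After partitioning with pivot 15, the array becomes [14, 2, 15, 6, 15]. The pivot is placed at index 4. All elements to the left of the pivot are <= 15, and all elements to the right are > 15.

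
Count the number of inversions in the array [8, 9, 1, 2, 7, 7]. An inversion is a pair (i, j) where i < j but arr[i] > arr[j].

Finding inversions in [8, 9, 1, 2, 7, 7]:

(0, 2): arr[0]=8 > arr[2]=1
(0, 3): arr[0]=8 > arr[3]=2
(0, 4): arr[0]=8 > arr[4]=7
(0, 5): arr[0]=8 > arr[5]=7
(1, 2): arr[1]=9 > arr[2]=1
(1, 3): arr[1]=9 > arr[3]=2
(1, 4): arr[1]=9 > arr[4]=7
(1, 5): arr[1]=9 > arr[5]=7

Total inversions: 8

The array has 8 inversion(s): (0,2), (0,3), (0,4), (0,5), (1,2), (1,3), (1,4), (1,5). Each pair (i,j) satisfies i < j and arr[i] > arr[j].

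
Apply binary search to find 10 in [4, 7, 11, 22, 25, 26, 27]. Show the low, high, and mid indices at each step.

Binary search for 10 in [4, 7, 11, 22, 25, 26, 27]:

lo=0, hi=6, mid=3, arr[mid]=22 -> 22 > 10, search left half
lo=0, hi=2, mid=1, arr[mid]=7 -> 7 < 10, search right half
lo=2, hi=2, mid=2, arr[mid]=11 -> 11 > 10, search left half
lo=2 > hi=1, target 10 not found

Binary search determines that 10 is not in the array after 3 comparisons. The search space was exhausted without finding the target.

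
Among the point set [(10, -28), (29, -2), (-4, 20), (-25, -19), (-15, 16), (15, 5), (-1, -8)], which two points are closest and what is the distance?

Computing all pairwise distances among 7 points:

d((10, -28), (29, -2)) = 32.2025
d((10, -28), (-4, 20)) = 50.0
d((10, -28), (-25, -19)) = 36.1386
d((10, -28), (-15, 16)) = 50.6063
d((10, -28), (15, 5)) = 33.3766
d((10, -28), (-1, -8)) = 22.8254
d((29, -2), (-4, 20)) = 39.6611
d((29, -2), (-25, -19)) = 56.6127
d((29, -2), (-15, 16)) = 47.5395
d((29, -2), (15, 5)) = 15.6525
d((29, -2), (-1, -8)) = 30.5941
d((-4, 20), (-25, -19)) = 44.2945
d((-4, 20), (-15, 16)) = 11.7047 <-- minimum
d((-4, 20), (15, 5)) = 24.2074
d((-4, 20), (-1, -8)) = 28.1603
d((-25, -19), (-15, 16)) = 36.4005
d((-25, -19), (15, 5)) = 46.6476
d((-25, -19), (-1, -8)) = 26.4008
d((-15, 16), (15, 5)) = 31.9531
d((-15, 16), (-1, -8)) = 27.7849
d((15, 5), (-1, -8)) = 20.6155

Closest pair: (-4, 20) and (-15, 16) with distance 11.7047

The closest pair is (-4, 20) and (-15, 16) with Euclidean distance 11.7047. For 7 points, brute-force pairwise comparison is shown above. For large n, the divide-and-conquer algorithm (sort by x, recurse on halves, check the dividing strip) achieves O(n log n).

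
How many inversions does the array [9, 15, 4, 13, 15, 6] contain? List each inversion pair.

Finding inversions in [9, 15, 4, 13, 15, 6]:

(0, 2): arr[0]=9 > arr[2]=4
(0, 5): arr[0]=9 > arr[5]=6
(1, 2): arr[1]=15 > arr[2]=4
(1, 3): arr[1]=15 > arr[3]=13
(1, 5): arr[1]=15 > arr[5]=6
(3, 5): arr[3]=13 > arr[5]=6
(4, 5): arr[4]=15 > arr[5]=6

Total inversions: 7

The array has 7 inversion(s): (0,2), (0,5), (1,2), (1,3), (1,5), (3,5), (4,5). Each pair (i,j) satisfies i < j and arr[i] > arr[j].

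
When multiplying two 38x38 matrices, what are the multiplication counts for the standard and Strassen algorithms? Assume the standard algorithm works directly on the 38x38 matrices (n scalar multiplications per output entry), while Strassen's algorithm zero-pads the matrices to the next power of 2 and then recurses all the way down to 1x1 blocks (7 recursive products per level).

Matrix multiplication for 38x38 matrices:

Strassen's algorithm requires power-of-2 dimensions. Pad 38x38 to 64x64 (next power of 2).

Standard algorithm: 38^3 = 54872 multiplications
Strassen's algorithm: 7^(log2(64)) = 7^6 = 117649 multiplications
Difference: 54872 - 117649 = -62777 (Strassen uses MORE here due to padding overhead — for small or just-over-power-of-2 n, padding can outweigh the per-level savings)

Standard: 54872 multiplications (38^3). Strassen: 117649 multiplications (7^6, after padding to 64x64). Strassen reduces 8 recursive multiplications to 7 at each level.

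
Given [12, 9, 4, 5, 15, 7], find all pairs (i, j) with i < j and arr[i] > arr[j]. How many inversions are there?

Finding inversions in [12, 9, 4, 5, 15, 7]:

(0, 1): arr[0]=12 > arr[1]=9
(0, 2): arr[0]=12 > arr[2]=4
(0, 3): arr[0]=12 > arr[3]=5
(0, 5): arr[0]=12 > arr[5]=7
(1, 2): arr[1]=9 > arr[2]=4
(1, 3): arr[1]=9 > arr[3]=5
(1, 5): arr[1]=9 > arr[5]=7
(4, 5): arr[4]=15 > arr[5]=7

Total inversions: 8

The array has 8 inversion(s): (0,1), (0,2), (0,3), (0,5), (1,2), (1,3), (1,5), (4,5). Each pair (i,j) satisfies i < j and arr[i] > arr[j].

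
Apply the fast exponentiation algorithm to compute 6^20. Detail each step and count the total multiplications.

Computing 6^20 by squaring (build up from 6^1; each line after the first costs one multiplication):

6^1 = 6
6^2 = (6^1)^2 = 6^2 = 36
6^4 = (6^2)^2 = 36^2 = 1296
6^5 = 6 * 6^4 = 6 * 1296 = 7776
6^10 = (6^5)^2 = 7776^2 = 60466176
6^20 = (6^10)^2 = 60466176^2 = 3656158440062976

Result: 3656158440062976
Multiplications needed: 5 (5 lines after 6^1)

6^20 = 3656158440062976. Using exponentiation by squaring, this requires 5 multiplications. The key idea: if the exponent is even, square the half-power; if odd, multiply by the base once.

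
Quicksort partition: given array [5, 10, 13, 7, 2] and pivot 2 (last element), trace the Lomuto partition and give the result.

Lomuto partition with pivot = 2:

Initial array: [5, 10, 13, 7, 2]

arr[0]=5 > 2: no swap
arr[1]=10 > 2: no swap
arr[2]=13 > 2: no swap
arr[3]=7 > 2: no swap

Place pivot at position 0: [2, 10, 13, 7, 5]
Pivot position: 0

After partitioning with pivot 2, the array becomes [2, 10, 13, 7, 5]. The pivot is placed at index 0. All elements to the left of the pivot are <= 2, and all elements to the right are > 2.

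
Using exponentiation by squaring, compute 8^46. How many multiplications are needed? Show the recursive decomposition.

Computing 8^46 by squaring (build up from 8^1; each line after the first costs one multiplication):

8^1 = 8
8^2 = (8^1)^2 = 8^2 = 64
8^4 = (8^2)^2 = 64^2 = 4096
8^5 = 8 * 8^4 = 8 * 4096 = 32768
8^10 = (8^5)^2 = 32768^2 = 1073741824
8^11 = 8 * 8^10 = 8 * 1073741824 = 8589934592
8^22 = (8^11)^2 = 8589934592^2 = 73786976294838206464
8^23 = 8 * 8^22 = 8 * 73786976294838206464 = 590295810358705651712
8^46 = (8^23)^2 = 590295810358705651712^2 = 348449143727040986586495598010130648530944

Result: 348449143727040986586495598010130648530944
Multiplications needed: 8 (8 lines after 8^1)

8^46 = 348449143727040986586495598010130648530944. Using exponentiation by squaring, this requires 8 multiplications. The key idea: if the exponent is even, square the half-power; if odd, multiply by the base once.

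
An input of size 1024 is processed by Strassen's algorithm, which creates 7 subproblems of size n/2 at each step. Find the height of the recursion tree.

For divide and conquer with division factor 2:

Problem sizes at each level:
Level 0: 1024
Level 1: 512
Level 2: 256
Level 3: 128
Level 4: 64
Level 5: 32
Level 6: 16
Level 7: 8
Level 8: 4
Level 9: 2
Level 10: 1

The root is level 0 and the size-1 base case is level 10 (the tree spans levels 0 through 10, i.e. 11 levels counting the root), so the depth is the number of divisions: log_2(1024) = 10

The recursion tree depth is log_2(1024) = 10. At each level, the problem size is divided by 2, so it takes 10 divisions to reduce to a base case of size 1. The algorithm makes 7 recursive calls at each level.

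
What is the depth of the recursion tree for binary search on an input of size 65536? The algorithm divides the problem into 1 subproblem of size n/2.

For divide and conquer with division factor 2:

Problem sizes at each level:
Level 0: 65536
Level 1: 32768
Level 2: 16384
Level 3: 8192
Level 4: 4096
Level 5: 2048
Level 6: 1024
Level 7: 512
Level 8: 256
Level 9: 128
Level 10: 64
Level 11: 32
Level 12: 16
Level 13: 8
Level 14: 4
Level 15: 2
Level 16: 1

The root is level 0 and the size-1 base case is level 16 (the tree spans levels 0 through 16, i.e. 17 levels counting the root), so the depth is the number of divisions: log_2(65536) = 16

The recursion tree depth is log_2(65536) = 16. At each level, the problem size is divided by 2, so it takes 16 divisions to reduce to a base case of size 1. The algorithm makes 1 recursive call at each level.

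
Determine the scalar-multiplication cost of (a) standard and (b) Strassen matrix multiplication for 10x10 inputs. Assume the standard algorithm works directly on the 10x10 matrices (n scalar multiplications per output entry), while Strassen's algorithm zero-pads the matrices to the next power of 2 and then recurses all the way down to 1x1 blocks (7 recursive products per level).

Matrix multiplication for 10x10 matrices:

Strassen's algorithm requires power-of-2 dimensions. Pad 10x10 to 16x16 (next power of 2).

Standard algorithm: 10^3 = 1000 multiplications
Strassen's algorithm: 7^(log2(16)) = 7^4 = 2401 multiplications
Difference: 1000 - 2401 = -1401 (Strassen uses MORE here due to padding overhead — for small or just-over-power-of-2 n, padding can outweigh the per-level savings)

Standard: 1000 multiplications (10^3). Strassen: 2401 multiplications (7^4, after padding to 16x16). Strassen reduces 8 recursive multiplications to 7 at each level.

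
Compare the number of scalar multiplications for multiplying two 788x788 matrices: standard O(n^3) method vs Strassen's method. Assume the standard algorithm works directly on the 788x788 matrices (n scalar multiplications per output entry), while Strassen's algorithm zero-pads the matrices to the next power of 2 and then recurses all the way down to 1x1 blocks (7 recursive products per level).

Matrix multiplication for 788x788 matrices:

Strassen's algorithm requires power-of-2 dimensions. Pad 788x788 to 1024x1024 (next power of 2).

Standard algorithm: 788^3 = 489303872 multiplications
Strassen's algorithm: 7^(log2(1024)) = 7^10 = 282475249 multiplications
Savings: 489303872 - 282475249 = 206828623 multiplications

Standard: 489303872 multiplications (788^3). Strassen: 282475249 multiplications (7^10, after padding to 1024x1024). Strassen reduces 8 recursive multiplications to 7 at each level.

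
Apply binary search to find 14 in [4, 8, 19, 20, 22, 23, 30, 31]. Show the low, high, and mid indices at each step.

Binary search for 14 in [4, 8, 19, 20, 22, 23, 30, 31]:

lo=0, hi=7, mid=3, arr[mid]=20 -> 20 > 14, search left half
lo=0, hi=2, mid=1, arr[mid]=8 -> 8 < 14, search right half
lo=2, hi=2, mid=2, arr[mid]=19 -> 19 > 14, search left half
lo=2 > hi=1, target 14 not found

Binary search determines that 14 is not in the array after 3 comparisons. The search space was exhausted without finding the target.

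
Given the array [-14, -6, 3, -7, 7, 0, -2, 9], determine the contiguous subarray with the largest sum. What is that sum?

Using Kadane's algorithm on [-14, -6, 3, -7, 7, 0, -2, 9]:

Scanning through the array:
Position 1 (value -6): max_ending_here = -6, max_so_far = -6
Position 2 (value 3): max_ending_here = 3, max_so_far = 3
Position 3 (value -7): max_ending_here = -4, max_so_far = 3
Position 4 (value 7): max_ending_here = 7, max_so_far = 7
Position 5 (value 0): max_ending_here = 7, max_so_far = 7
Position 6 (value -2): max_ending_here = 5, max_so_far = 7
Position 7 (value 9): max_ending_here = 14, max_so_far = 14

Maximum subarray: [7, 0, -2, 9]
Maximum sum: 14

The maximum subarray is [7, 0, -2, 9] with sum 14. This subarray runs from index 4 to index 7.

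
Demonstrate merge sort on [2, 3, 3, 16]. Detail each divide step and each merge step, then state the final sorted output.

Merge sort trace:

Split: [2, 3, 3, 16] -> [2, 3] and [3, 16]
  Split: [2, 3] -> [2] and [3]
  Merge: [2] + [3] -> [2, 3]
  Split: [3, 16] -> [3] and [16]
  Merge: [3] + [16] -> [3, 16]
Merge: [2, 3] + [3, 16] -> [2, 3, 3, 16]

Final sorted array: [2, 3, 3, 16]

The merge sort proceeds by recursively splitting the array and merging sorted halves.
After all merges, the sorted array is [2, 3, 3, 16].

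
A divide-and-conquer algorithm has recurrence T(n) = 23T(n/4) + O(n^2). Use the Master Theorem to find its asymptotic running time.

Master Theorem for T(n) = 23T(n/4) + O(n^2):

a = 23, b = 4, c = 2
log_b(a) = log_4(23) = 2.2618

Case 1: c = 2 < log_4(23) = 2.2618
T(n) = O(n^(log_4 23))

For T(n) = 23T(n/4) + O(n^2): log_4(23) = 2.2618. This is Case 1 of the Master Theorem (c < log_b(a), work dominated by leaves), giving O(n^(log_4 23)).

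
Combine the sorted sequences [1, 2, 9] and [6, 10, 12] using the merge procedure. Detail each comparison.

Merging process:

Compare 1 vs 6: take 1 from left. Merged: [1]
Compare 2 vs 6: take 2 from left. Merged: [1, 2]
Compare 9 vs 6: take 6 from right. Merged: [1, 2, 6]
Compare 9 vs 10: take 9 from left. Merged: [1, 2, 6, 9]
Append remaining from right: [10, 12]. Merged: [1, 2, 6, 9, 10, 12]

Final merged array: [1, 2, 6, 9, 10, 12]
Total comparisons: 4

The merged array is [1, 2, 6, 9, 10, 12], requiring 4 comparisons. The merge step runs in O(n) time where n is the total number of elements.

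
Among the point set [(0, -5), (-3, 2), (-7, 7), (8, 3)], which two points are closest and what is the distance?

Computing all pairwise distances among 4 points:

d((0, -5), (-3, 2)) = 7.6158
d((0, -5), (-7, 7)) = 13.8924
d((0, -5), (8, 3)) = 11.3137
d((-3, 2), (-7, 7)) = 6.4031 <-- minimum
d((-3, 2), (8, 3)) = 11.0454
d((-7, 7), (8, 3)) = 15.5242

Closest pair: (-3, 2) and (-7, 7) with distance 6.4031

The closest pair is (-3, 2) and (-7, 7) with Euclidean distance 6.4031. For 4 points, brute-force pairwise comparison is shown above. For large n, the divide-and-conquer algorithm (sort by x, recurse on halves, check the dividing strip) achieves O(n log n).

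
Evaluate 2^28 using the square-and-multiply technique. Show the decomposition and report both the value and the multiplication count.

Computing 2^28 by squaring (build up from 2^1; each line after the first costs one multiplication):

2^1 = 2
2^2 = (2^1)^2 = 2^2 = 4
2^3 = 2 * 2^2 = 2 * 4 = 8
2^6 = (2^3)^2 = 8^2 = 64
2^7 = 2 * 2^6 = 2 * 64 = 128
2^14 = (2^7)^2 = 128^2 = 16384
2^28 = (2^14)^2 = 16384^2 = 268435456

Result: 268435456
Multiplications needed: 6 (6 lines after 2^1)

2^28 = 268435456. Using exponentiation by squaring, this requires 6 multiplications. The key idea: if the exponent is even, square the half-power; if odd, multiply by the base once.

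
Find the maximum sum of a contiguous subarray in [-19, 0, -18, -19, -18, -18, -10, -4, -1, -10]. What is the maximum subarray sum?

Using Kadane's algorithm on [-19, 0, -18, -19, -18, -18, -10, -4, -1, -10]:

Scanning through the array:
Position 1 (value 0): max_ending_here = 0, max_so_far = 0
Position 2 (value -18): max_ending_here = -18, max_so_far = 0
Position 3 (value -19): max_ending_here = -19, max_so_far = 0
Position 4 (value -18): max_ending_here = -18, max_so_far = 0
Position 5 (value -18): max_ending_here = -18, max_so_far = 0
Position 6 (value -10): max_ending_here = -10, max_so_far = 0
Position 7 (value -4): max_ending_here = -4, max_so_far = 0
Position 8 (value -1): max_ending_here = -1, max_so_far = 0
Position 9 (value -10): max_ending_here = -10, max_so_far = 0

Maximum subarray: [0]
Maximum sum: 0

The maximum subarray is [0] with sum 0. This subarray runs from index 1 to index 1.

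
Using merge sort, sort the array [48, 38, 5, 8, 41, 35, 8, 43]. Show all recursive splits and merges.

Merge sort trace:

Split: [48, 38, 5, 8, 41, 35, 8, 43] -> [48, 38, 5, 8] and [41, 35, 8, 43]
  Split: [48, 38, 5, 8] -> [48, 38] and [5, 8]
    Split: [48, 38] -> [48] and [38]
    Merge: [48] + [38] -> [38, 48]
    Split: [5, 8] -> [5] and [8]
    Merge: [5] + [8] -> [5, 8]
  Merge: [38, 48] + [5, 8] -> [5, 8, 38, 48]
  Split: [41, 35, 8, 43] -> [41, 35] and [8, 43]
    Split: [41, 35] -> [41] and [35]
    Merge: [41] + [35] -> [35, 41]
    Split: [8, 43] -> [8] and [43]
    Merge: [8] + [43] -> [8, 43]
  Merge: [35, 41] + [8, 43] -> [8, 35, 41, 43]
Merge: [5, 8, 38, 48] + [8, 35, 41, 43] -> [5, 8, 8, 35, 38, 41, 43, 48]

Final sorted array: [5, 8, 8, 35, 38, 41, 43, 48]

The merge sort proceeds by recursively splitting the array and merging sorted halves.
After all merges, the sorted array is [5, 8, 8, 35, 38, 41, 43, 48].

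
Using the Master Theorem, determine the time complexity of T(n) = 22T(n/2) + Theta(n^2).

Master Theorem for T(n) = 22T(n/2) + O(n^2):

a = 22, b = 2, c = 2
log_b(a) = log_2(22) = 4.4594

Case 1: c = 2 < log_2(22) = 4.4594
T(n) = O(n^(log_2 22))

For T(n) = 22T(n/2) + O(n^2): log_2(22) = 4.4594. This is Case 1 of the Master Theorem (c < log_b(a), work dominated by leaves), giving O(n^(log_2 22)).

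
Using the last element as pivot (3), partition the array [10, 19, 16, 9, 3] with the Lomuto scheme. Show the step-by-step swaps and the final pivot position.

Lomuto partition with pivot = 3:

Initial array: [10, 19, 16, 9, 3]

arr[0]=10 > 3: no swap
arr[1]=19 > 3: no swap
arr[2]=16 > 3: no swap
arr[3]=9 > 3: no swap

Place pivot at position 0: [3, 19, 16, 9, 10]
Pivot position: 0

After partitioning with pivot 3, the array becomes [3, 19, 16, 9, 10]. The pivot is placed at index 0. All elements to the left of the pivot are <= 3, and all elements to the right are > 3.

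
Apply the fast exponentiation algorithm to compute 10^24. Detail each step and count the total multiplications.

Computing 10^24 by squaring (build up from 10^1; each line after the first costs one multiplication):

10^1 = 10
10^2 = (10^1)^2 = 10^2 = 100
10^3 = 10 * 10^2 = 10 * 100 = 1000
10^6 = (10^3)^2 = 1000^2 = 1000000
10^12 = (10^6)^2 = 1000000^2 = 1000000000000
10^24 = (10^12)^2 = 1000000000000^2 = 1000000000000000000000000

Result: 1000000000000000000000000
Multiplications needed: 5 (5 lines after 10^1)

10^24 = 1000000000000000000000000. Using exponentiation by squaring, this requires 5 multiplications. The key idea: if the exponent is even, square the half-power; if odd, multiply by the base once.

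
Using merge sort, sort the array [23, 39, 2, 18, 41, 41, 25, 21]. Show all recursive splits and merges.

Merge sort trace:

Split: [23, 39, 2, 18, 41, 41, 25, 21] -> [23, 39, 2, 18] and [41, 41, 25, 21]
  Split: [23, 39, 2, 18] -> [23, 39] and [2, 18]
    Split: [23, 39] -> [23] and [39]
    Merge: [23] + [39] -> [23, 39]
    Split: [2, 18] -> [2] and [18]
    Merge: [2] + [18] -> [2, 18]
  Merge: [23, 39] + [2, 18] -> [2, 18, 23, 39]
  Split: [41, 41, 25, 21] -> [41, 41] and [25, 21]
    Split: [41, 41] -> [41] and [41]
    Merge: [41] + [41] -> [41, 41]
    Split: [25, 21] -> [25] and [21]
    Merge: [25] + [21] -> [21, 25]
  Merge: [41, 41] + [21, 25] -> [21, 25, 41, 41]
Merge: [2, 18, 23, 39] + [21, 25, 41, 41] -> [2, 18, 21, 23, 25, 39, 41, 41]

Final sorted array: [2, 18, 21, 23, 25, 39, 41, 41]

The merge sort proceeds by recursively splitting the array and merging sorted halves.
After all merges, the sorted array is [2, 18, 21, 23, 25, 39, 41, 41].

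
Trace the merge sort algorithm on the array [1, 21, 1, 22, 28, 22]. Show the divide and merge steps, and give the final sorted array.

Merge sort trace:

Split: [1, 21, 1, 22, 28, 22] -> [1, 21, 1] and [22, 28, 22]
  Split: [1, 21, 1] -> [1] and [21, 1]
    Split: [21, 1] -> [21] and [1]
    Merge: [21] + [1] -> [1, 21]
  Merge: [1] + [1, 21] -> [1, 1, 21]
  Split: [22, 28, 22] -> [22] and [28, 22]
    Split: [28, 22] -> [28] and [22]
    Merge: [28] + [22] -> [22, 28]
  Merge: [22] + [22, 28] -> [22, 22, 28]
Merge: [1, 1, 21] + [22, 22, 28] -> [1, 1, 21, 22, 22, 28]

Final sorted array: [1, 1, 21, 22, 22, 28]

The merge sort proceeds by recursively splitting the array and merging sorted halves.
After all merges, the sorted array is [1, 1, 21, 22, 22, 28].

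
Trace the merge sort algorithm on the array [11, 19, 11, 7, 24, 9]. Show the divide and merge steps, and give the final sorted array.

Merge sort trace:

Split: [11, 19, 11, 7, 24, 9] -> [11, 19, 11] and [7, 24, 9]
  Split: [11, 19, 11] -> [11] and [19, 11]
    Split: [19, 11] -> [19] and [11]
    Merge: [19] + [11] -> [11, 19]
  Merge: [11] + [11, 19] -> [11, 11, 19]
  Split: [7, 24, 9] -> [7] and [24, 9]
    Split: [24, 9] -> [24] and [9]
    Merge: [24] + [9] -> [9, 24]
  Merge: [7] + [9, 24] -> [7, 9, 24]
Merge: [11, 11, 19] + [7, 9, 24] -> [7, 9, 11, 11, 19, 24]

Final sorted array: [7, 9, 11, 11, 19, 24]

The merge sort proceeds by recursively splitting the array and merging sorted halves.
After all merges, the sorted array is [7, 9, 11, 11, 19, 24].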